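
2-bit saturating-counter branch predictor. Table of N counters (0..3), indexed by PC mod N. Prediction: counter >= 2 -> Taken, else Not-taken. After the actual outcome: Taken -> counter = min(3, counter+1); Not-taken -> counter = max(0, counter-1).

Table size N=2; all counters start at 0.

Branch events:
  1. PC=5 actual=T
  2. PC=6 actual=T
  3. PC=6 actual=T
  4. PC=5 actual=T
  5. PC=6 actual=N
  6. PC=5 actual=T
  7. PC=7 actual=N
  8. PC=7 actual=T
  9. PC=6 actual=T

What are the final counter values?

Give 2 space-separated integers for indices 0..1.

Ev 1: PC=5 idx=1 pred=N actual=T -> ctr[1]=1
Ev 2: PC=6 idx=0 pred=N actual=T -> ctr[0]=1
Ev 3: PC=6 idx=0 pred=N actual=T -> ctr[0]=2
Ev 4: PC=5 idx=1 pred=N actual=T -> ctr[1]=2
Ev 5: PC=6 idx=0 pred=T actual=N -> ctr[0]=1
Ev 6: PC=5 idx=1 pred=T actual=T -> ctr[1]=3
Ev 7: PC=7 idx=1 pred=T actual=N -> ctr[1]=2
Ev 8: PC=7 idx=1 pred=T actual=T -> ctr[1]=3
Ev 9: PC=6 idx=0 pred=N actual=T -> ctr[0]=2

Answer: 2 3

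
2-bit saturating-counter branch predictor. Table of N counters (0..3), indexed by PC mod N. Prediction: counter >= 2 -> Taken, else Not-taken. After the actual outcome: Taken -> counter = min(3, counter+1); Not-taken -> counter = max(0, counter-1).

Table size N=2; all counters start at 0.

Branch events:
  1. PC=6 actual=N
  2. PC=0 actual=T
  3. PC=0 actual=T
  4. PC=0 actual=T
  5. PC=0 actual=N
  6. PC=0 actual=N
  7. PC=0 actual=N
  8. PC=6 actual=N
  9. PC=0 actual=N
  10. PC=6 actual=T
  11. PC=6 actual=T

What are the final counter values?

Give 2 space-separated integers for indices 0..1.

Ev 1: PC=6 idx=0 pred=N actual=N -> ctr[0]=0
Ev 2: PC=0 idx=0 pred=N actual=T -> ctr[0]=1
Ev 3: PC=0 idx=0 pred=N actual=T -> ctr[0]=2
Ev 4: PC=0 idx=0 pred=T actual=T -> ctr[0]=3
Ev 5: PC=0 idx=0 pred=T actual=N -> ctr[0]=2
Ev 6: PC=0 idx=0 pred=T actual=N -> ctr[0]=1
Ev 7: PC=0 idx=0 pred=N actual=N -> ctr[0]=0
Ev 8: PC=6 idx=0 pred=N actual=N -> ctr[0]=0
Ev 9: PC=0 idx=0 pred=N actual=N -> ctr[0]=0
Ev 10: PC=6 idx=0 pred=N actual=T -> ctr[0]=1
Ev 11: PC=6 idx=0 pred=N actual=T -> ctr[0]=2

Answer: 2 0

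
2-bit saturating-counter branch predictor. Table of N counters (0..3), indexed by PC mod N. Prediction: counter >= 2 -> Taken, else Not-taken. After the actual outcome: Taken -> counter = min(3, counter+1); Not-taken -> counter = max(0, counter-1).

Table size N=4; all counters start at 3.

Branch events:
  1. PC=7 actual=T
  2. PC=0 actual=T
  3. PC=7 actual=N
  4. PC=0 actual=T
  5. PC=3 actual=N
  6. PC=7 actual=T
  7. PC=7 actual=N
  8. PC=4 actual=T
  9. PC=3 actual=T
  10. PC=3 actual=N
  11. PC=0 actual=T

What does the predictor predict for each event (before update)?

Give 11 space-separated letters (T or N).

Answer: T T T T T N T T N T T

Derivation:
Ev 1: PC=7 idx=3 pred=T actual=T -> ctr[3]=3
Ev 2: PC=0 idx=0 pred=T actual=T -> ctr[0]=3
Ev 3: PC=7 idx=3 pred=T actual=N -> ctr[3]=2
Ev 4: PC=0 idx=0 pred=T actual=T -> ctr[0]=3
Ev 5: PC=3 idx=3 pred=T actual=N -> ctr[3]=1
Ev 6: PC=7 idx=3 pred=N actual=T -> ctr[3]=2
Ev 7: PC=7 idx=3 pred=T actual=N -> ctr[3]=1
Ev 8: PC=4 idx=0 pred=T actual=T -> ctr[0]=3
Ev 9: PC=3 idx=3 pred=N actual=T -> ctr[3]=2
Ev 10: PC=3 idx=3 pred=T actual=N -> ctr[3]=1
Ev 11: PC=0 idx=0 pred=T actual=T -> ctr[0]=3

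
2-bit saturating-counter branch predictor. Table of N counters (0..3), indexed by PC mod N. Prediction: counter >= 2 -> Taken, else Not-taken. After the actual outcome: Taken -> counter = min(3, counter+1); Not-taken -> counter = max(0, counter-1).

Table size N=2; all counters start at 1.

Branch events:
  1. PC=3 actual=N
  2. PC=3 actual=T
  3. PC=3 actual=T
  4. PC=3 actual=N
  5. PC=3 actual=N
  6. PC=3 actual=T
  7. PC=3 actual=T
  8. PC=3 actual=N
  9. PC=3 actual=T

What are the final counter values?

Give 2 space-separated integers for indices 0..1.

Answer: 1 2

Derivation:
Ev 1: PC=3 idx=1 pred=N actual=N -> ctr[1]=0
Ev 2: PC=3 idx=1 pred=N actual=T -> ctr[1]=1
Ev 3: PC=3 idx=1 pred=N actual=T -> ctr[1]=2
Ev 4: PC=3 idx=1 pred=T actual=N -> ctr[1]=1
Ev 5: PC=3 idx=1 pred=N actual=N -> ctr[1]=0
Ev 6: PC=3 idx=1 pred=N actual=T -> ctr[1]=1
Ev 7: PC=3 idx=1 pred=N actual=T -> ctr[1]=2
Ev 8: PC=3 idx=1 pred=T actual=N -> ctr[1]=1
Ev 9: PC=3 idx=1 pred=N actual=T -> ctr[1]=2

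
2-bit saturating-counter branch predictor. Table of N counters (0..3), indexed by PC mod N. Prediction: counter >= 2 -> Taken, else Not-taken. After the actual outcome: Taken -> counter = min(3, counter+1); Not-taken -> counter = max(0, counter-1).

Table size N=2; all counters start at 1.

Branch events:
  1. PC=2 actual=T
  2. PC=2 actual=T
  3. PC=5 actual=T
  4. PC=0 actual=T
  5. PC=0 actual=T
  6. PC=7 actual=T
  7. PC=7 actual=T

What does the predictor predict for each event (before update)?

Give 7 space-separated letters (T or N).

Answer: N T N T T T T

Derivation:
Ev 1: PC=2 idx=0 pred=N actual=T -> ctr[0]=2
Ev 2: PC=2 idx=0 pred=T actual=T -> ctr[0]=3
Ev 3: PC=5 idx=1 pred=N actual=T -> ctr[1]=2
Ev 4: PC=0 idx=0 pred=T actual=T -> ctr[0]=3
Ev 5: PC=0 idx=0 pred=T actual=T -> ctr[0]=3
Ev 6: PC=7 idx=1 pred=T actual=T -> ctr[1]=3
Ev 7: PC=7 idx=1 pred=T actual=T -> ctr[1]=3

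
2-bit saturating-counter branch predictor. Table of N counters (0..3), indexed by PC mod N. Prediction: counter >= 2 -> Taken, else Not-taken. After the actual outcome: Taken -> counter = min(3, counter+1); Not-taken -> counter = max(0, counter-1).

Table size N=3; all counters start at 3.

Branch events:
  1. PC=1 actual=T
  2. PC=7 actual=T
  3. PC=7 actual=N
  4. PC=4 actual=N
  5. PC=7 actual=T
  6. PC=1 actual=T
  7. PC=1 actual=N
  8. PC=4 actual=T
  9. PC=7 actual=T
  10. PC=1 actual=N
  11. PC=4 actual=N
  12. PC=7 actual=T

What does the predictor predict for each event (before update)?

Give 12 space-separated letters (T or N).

Ev 1: PC=1 idx=1 pred=T actual=T -> ctr[1]=3
Ev 2: PC=7 idx=1 pred=T actual=T -> ctr[1]=3
Ev 3: PC=7 idx=1 pred=T actual=N -> ctr[1]=2
Ev 4: PC=4 idx=1 pred=T actual=N -> ctr[1]=1
Ev 5: PC=7 idx=1 pred=N actual=T -> ctr[1]=2
Ev 6: PC=1 idx=1 pred=T actual=T -> ctr[1]=3
Ev 7: PC=1 idx=1 pred=T actual=N -> ctr[1]=2
Ev 8: PC=4 idx=1 pred=T actual=T -> ctr[1]=3
Ev 9: PC=7 idx=1 pred=T actual=T -> ctr[1]=3
Ev 10: PC=1 idx=1 pred=T actual=N -> ctr[1]=2
Ev 11: PC=4 idx=1 pred=T actual=N -> ctr[1]=1
Ev 12: PC=7 idx=1 pred=N actual=T -> ctr[1]=2

Answer: T T T T N T T T T T T N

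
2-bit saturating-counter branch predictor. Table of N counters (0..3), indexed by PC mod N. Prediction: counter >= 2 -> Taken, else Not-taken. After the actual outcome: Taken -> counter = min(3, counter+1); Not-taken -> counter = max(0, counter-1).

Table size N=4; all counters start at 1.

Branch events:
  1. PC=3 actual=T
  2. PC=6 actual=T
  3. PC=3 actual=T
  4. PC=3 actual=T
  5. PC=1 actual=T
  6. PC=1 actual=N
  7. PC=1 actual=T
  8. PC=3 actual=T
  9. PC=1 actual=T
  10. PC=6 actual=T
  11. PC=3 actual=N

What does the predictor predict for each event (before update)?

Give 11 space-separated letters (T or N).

Answer: N N T T N T N T T T T

Derivation:
Ev 1: PC=3 idx=3 pred=N actual=T -> ctr[3]=2
Ev 2: PC=6 idx=2 pred=N actual=T -> ctr[2]=2
Ev 3: PC=3 idx=3 pred=T actual=T -> ctr[3]=3
Ev 4: PC=3 idx=3 pred=T actual=T -> ctr[3]=3
Ev 5: PC=1 idx=1 pred=N actual=T -> ctr[1]=2
Ev 6: PC=1 idx=1 pred=T actual=N -> ctr[1]=1
Ev 7: PC=1 idx=1 pred=N actual=T -> ctr[1]=2
Ev 8: PC=3 idx=3 pred=T actual=T -> ctr[3]=3
Ev 9: PC=1 idx=1 pred=T actual=T -> ctr[1]=3
Ev 10: PC=6 idx=2 pred=T actual=T -> ctr[2]=3
Ev 11: PC=3 idx=3 pred=T actual=N -> ctr[3]=2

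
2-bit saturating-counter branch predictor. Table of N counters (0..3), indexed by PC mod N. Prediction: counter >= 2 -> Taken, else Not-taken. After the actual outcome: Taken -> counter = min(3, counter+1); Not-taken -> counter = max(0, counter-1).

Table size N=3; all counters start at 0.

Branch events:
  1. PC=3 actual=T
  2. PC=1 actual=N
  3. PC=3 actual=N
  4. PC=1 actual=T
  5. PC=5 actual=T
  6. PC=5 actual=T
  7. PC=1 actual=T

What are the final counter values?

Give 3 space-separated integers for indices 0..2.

Answer: 0 2 2

Derivation:
Ev 1: PC=3 idx=0 pred=N actual=T -> ctr[0]=1
Ev 2: PC=1 idx=1 pred=N actual=N -> ctr[1]=0
Ev 3: PC=3 idx=0 pred=N actual=N -> ctr[0]=0
Ev 4: PC=1 idx=1 pred=N actual=T -> ctr[1]=1
Ev 5: PC=5 idx=2 pred=N actual=T -> ctr[2]=1
Ev 6: PC=5 idx=2 pred=N actual=T -> ctr[2]=2
Ev 7: PC=1 idx=1 pred=N actual=T -> ctr[1]=2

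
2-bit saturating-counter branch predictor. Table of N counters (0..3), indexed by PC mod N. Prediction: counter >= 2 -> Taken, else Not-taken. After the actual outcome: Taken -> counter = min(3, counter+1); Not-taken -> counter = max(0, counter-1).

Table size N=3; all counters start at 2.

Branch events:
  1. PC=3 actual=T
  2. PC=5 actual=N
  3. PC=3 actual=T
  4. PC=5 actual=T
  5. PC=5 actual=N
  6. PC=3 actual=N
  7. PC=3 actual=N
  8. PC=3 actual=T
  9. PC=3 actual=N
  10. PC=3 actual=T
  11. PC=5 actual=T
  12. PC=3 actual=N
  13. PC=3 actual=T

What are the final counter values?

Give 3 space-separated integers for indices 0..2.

Ev 1: PC=3 idx=0 pred=T actual=T -> ctr[0]=3
Ev 2: PC=5 idx=2 pred=T actual=N -> ctr[2]=1
Ev 3: PC=3 idx=0 pred=T actual=T -> ctr[0]=3
Ev 4: PC=5 idx=2 pred=N actual=T -> ctr[2]=2
Ev 5: PC=5 idx=2 pred=T actual=N -> ctr[2]=1
Ev 6: PC=3 idx=0 pred=T actual=N -> ctr[0]=2
Ev 7: PC=3 idx=0 pred=T actual=N -> ctr[0]=1
Ev 8: PC=3 idx=0 pred=N actual=T -> ctr[0]=2
Ev 9: PC=3 idx=0 pred=T actual=N -> ctr[0]=1
Ev 10: PC=3 idx=0 pred=N actual=T -> ctr[0]=2
Ev 11: PC=5 idx=2 pred=N actual=T -> ctr[2]=2
Ev 12: PC=3 idx=0 pred=T actual=N -> ctr[0]=1
Ev 13: PC=3 idx=0 pred=N actual=T -> ctr[0]=2

Answer: 2 2 2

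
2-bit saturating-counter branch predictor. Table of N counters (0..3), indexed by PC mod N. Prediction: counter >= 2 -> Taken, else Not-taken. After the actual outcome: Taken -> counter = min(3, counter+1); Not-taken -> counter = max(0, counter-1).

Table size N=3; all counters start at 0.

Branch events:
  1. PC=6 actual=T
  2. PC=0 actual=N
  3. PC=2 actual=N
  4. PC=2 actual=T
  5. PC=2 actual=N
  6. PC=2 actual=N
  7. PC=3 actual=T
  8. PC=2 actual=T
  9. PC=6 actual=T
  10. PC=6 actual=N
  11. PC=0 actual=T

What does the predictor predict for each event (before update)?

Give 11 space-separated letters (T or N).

Ev 1: PC=6 idx=0 pred=N actual=T -> ctr[0]=1
Ev 2: PC=0 idx=0 pred=N actual=N -> ctr[0]=0
Ev 3: PC=2 idx=2 pred=N actual=N -> ctr[2]=0
Ev 4: PC=2 idx=2 pred=N actual=T -> ctr[2]=1
Ev 5: PC=2 idx=2 pred=N actual=N -> ctr[2]=0
Ev 6: PC=2 idx=2 pred=N actual=N -> ctr[2]=0
Ev 7: PC=3 idx=0 pred=N actual=T -> ctr[0]=1
Ev 8: PC=2 idx=2 pred=N actual=T -> ctr[2]=1
Ev 9: PC=6 idx=0 pred=N actual=T -> ctr[0]=2
Ev 10: PC=6 idx=0 pred=T actual=N -> ctr[0]=1
Ev 11: PC=0 idx=0 pred=N actual=T -> ctr[0]=2

Answer: N N N N N N N N N T N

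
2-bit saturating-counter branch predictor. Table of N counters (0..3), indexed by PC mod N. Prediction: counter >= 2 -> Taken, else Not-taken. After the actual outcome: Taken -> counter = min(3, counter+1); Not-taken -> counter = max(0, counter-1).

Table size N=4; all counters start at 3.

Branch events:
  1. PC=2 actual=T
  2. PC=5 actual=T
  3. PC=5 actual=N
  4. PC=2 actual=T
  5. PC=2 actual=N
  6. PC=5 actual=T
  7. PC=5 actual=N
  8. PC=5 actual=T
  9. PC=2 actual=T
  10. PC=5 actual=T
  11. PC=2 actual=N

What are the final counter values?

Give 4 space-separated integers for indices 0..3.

Ev 1: PC=2 idx=2 pred=T actual=T -> ctr[2]=3
Ev 2: PC=5 idx=1 pred=T actual=T -> ctr[1]=3
Ev 3: PC=5 idx=1 pred=T actual=N -> ctr[1]=2
Ev 4: PC=2 idx=2 pred=T actual=T -> ctr[2]=3
Ev 5: PC=2 idx=2 pred=T actual=N -> ctr[2]=2
Ev 6: PC=5 idx=1 pred=T actual=T -> ctr[1]=3
Ev 7: PC=5 idx=1 pred=T actual=N -> ctr[1]=2
Ev 8: PC=5 idx=1 pred=T actual=T -> ctr[1]=3
Ev 9: PC=2 idx=2 pred=T actual=T -> ctr[2]=3
Ev 10: PC=5 idx=1 pred=T actual=T -> ctr[1]=3
Ev 11: PC=2 idx=2 pred=T actual=N -> ctr[2]=2

Answer: 3 3 2 3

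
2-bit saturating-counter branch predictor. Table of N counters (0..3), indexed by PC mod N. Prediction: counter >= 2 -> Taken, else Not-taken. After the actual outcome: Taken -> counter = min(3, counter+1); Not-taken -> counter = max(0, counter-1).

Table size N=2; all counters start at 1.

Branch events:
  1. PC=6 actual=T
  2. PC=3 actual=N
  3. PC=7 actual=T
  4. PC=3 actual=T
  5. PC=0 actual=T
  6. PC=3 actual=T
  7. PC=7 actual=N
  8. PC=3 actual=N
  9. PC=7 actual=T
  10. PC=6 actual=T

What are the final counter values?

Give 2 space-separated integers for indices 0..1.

Answer: 3 2

Derivation:
Ev 1: PC=6 idx=0 pred=N actual=T -> ctr[0]=2
Ev 2: PC=3 idx=1 pred=N actual=N -> ctr[1]=0
Ev 3: PC=7 idx=1 pred=N actual=T -> ctr[1]=1
Ev 4: PC=3 idx=1 pred=N actual=T -> ctr[1]=2
Ev 5: PC=0 idx=0 pred=T actual=T -> ctr[0]=3
Ev 6: PC=3 idx=1 pred=T actual=T -> ctr[1]=3
Ev 7: PC=7 idx=1 pred=T actual=N -> ctr[1]=2
Ev 8: PC=3 idx=1 pred=T actual=N -> ctr[1]=1
Ev 9: PC=7 idx=1 pred=N actual=T -> ctr[1]=2
Ev 10: PC=6 idx=0 pred=T actual=T -> ctr[0]=3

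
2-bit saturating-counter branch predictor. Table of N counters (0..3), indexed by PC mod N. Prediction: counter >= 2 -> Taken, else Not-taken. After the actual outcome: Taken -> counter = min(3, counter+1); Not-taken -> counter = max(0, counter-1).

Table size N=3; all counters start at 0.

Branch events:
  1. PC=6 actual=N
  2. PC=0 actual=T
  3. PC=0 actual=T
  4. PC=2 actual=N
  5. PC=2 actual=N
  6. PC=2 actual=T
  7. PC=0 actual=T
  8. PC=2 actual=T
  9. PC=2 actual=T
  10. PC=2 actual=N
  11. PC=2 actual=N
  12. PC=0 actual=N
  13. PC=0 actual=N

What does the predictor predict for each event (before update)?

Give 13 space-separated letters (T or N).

Ev 1: PC=6 idx=0 pred=N actual=N -> ctr[0]=0
Ev 2: PC=0 idx=0 pred=N actual=T -> ctr[0]=1
Ev 3: PC=0 idx=0 pred=N actual=T -> ctr[0]=2
Ev 4: PC=2 idx=2 pred=N actual=N -> ctr[2]=0
Ev 5: PC=2 idx=2 pred=N actual=N -> ctr[2]=0
Ev 6: PC=2 idx=2 pred=N actual=T -> ctr[2]=1
Ev 7: PC=0 idx=0 pred=T actual=T -> ctr[0]=3
Ev 8: PC=2 idx=2 pred=N actual=T -> ctr[2]=2
Ev 9: PC=2 idx=2 pred=T actual=T -> ctr[2]=3
Ev 10: PC=2 idx=2 pred=T actual=N -> ctr[2]=2
Ev 11: PC=2 idx=2 pred=T actual=N -> ctr[2]=1
Ev 12: PC=0 idx=0 pred=T actual=N -> ctr[0]=2
Ev 13: PC=0 idx=0 pred=T actual=N -> ctr[0]=1

Answer: N N N N N N T N T T T T T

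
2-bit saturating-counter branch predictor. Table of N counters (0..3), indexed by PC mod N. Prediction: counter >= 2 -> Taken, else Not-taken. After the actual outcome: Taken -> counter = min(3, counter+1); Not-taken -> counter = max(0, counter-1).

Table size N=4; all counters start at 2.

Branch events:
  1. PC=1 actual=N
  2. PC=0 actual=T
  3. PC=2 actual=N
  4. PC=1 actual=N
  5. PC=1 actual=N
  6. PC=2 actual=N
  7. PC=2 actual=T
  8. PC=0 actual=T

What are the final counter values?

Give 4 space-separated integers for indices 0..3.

Answer: 3 0 1 2

Derivation:
Ev 1: PC=1 idx=1 pred=T actual=N -> ctr[1]=1
Ev 2: PC=0 idx=0 pred=T actual=T -> ctr[0]=3
Ev 3: PC=2 idx=2 pred=T actual=N -> ctr[2]=1
Ev 4: PC=1 idx=1 pred=N actual=N -> ctr[1]=0
Ev 5: PC=1 idx=1 pred=N actual=N -> ctr[1]=0
Ev 6: PC=2 idx=2 pred=N actual=N -> ctr[2]=0
Ev 7: PC=2 idx=2 pred=N actual=T -> ctr[2]=1
Ev 8: PC=0 idx=0 pred=T actual=T -> ctr[0]=3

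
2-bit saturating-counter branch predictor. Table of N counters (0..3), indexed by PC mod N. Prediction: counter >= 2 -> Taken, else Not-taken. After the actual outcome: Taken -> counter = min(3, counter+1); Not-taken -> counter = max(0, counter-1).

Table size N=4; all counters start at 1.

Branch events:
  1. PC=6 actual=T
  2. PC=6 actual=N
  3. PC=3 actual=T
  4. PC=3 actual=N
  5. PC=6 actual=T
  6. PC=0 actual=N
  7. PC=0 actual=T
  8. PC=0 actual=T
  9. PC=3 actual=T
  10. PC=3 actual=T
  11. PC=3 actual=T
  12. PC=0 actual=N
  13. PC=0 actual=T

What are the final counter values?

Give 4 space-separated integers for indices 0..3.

Answer: 2 1 2 3

Derivation:
Ev 1: PC=6 idx=2 pred=N actual=T -> ctr[2]=2
Ev 2: PC=6 idx=2 pred=T actual=N -> ctr[2]=1
Ev 3: PC=3 idx=3 pred=N actual=T -> ctr[3]=2
Ev 4: PC=3 idx=3 pred=T actual=N -> ctr[3]=1
Ev 5: PC=6 idx=2 pred=N actual=T -> ctr[2]=2
Ev 6: PC=0 idx=0 pred=N actual=N -> ctr[0]=0
Ev 7: PC=0 idx=0 pred=N actual=T -> ctr[0]=1
Ev 8: PC=0 idx=0 pred=N actual=T -> ctr[0]=2
Ev 9: PC=3 idx=3 pred=N actual=T -> ctr[3]=2
Ev 10: PC=3 idx=3 pred=T actual=T -> ctr[3]=3
Ev 11: PC=3 idx=3 pred=T actual=T -> ctr[3]=3
Ev 12: PC=0 idx=0 pred=T actual=N -> ctr[0]=1
Ev 13: PC=0 idx=0 pred=N actual=T -> ctr[0]=2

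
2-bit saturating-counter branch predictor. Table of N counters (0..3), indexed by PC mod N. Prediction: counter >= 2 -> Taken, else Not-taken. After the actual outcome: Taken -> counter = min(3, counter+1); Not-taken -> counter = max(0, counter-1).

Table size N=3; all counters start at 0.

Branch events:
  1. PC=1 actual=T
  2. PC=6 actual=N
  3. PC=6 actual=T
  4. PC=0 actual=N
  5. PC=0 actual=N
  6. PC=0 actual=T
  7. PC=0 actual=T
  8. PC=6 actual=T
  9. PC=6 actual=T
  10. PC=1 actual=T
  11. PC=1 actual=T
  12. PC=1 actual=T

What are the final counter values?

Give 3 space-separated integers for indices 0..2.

Ev 1: PC=1 idx=1 pred=N actual=T -> ctr[1]=1
Ev 2: PC=6 idx=0 pred=N actual=N -> ctr[0]=0
Ev 3: PC=6 idx=0 pred=N actual=T -> ctr[0]=1
Ev 4: PC=0 idx=0 pred=N actual=N -> ctr[0]=0
Ev 5: PC=0 idx=0 pred=N actual=N -> ctr[0]=0
Ev 6: PC=0 idx=0 pred=N actual=T -> ctr[0]=1
Ev 7: PC=0 idx=0 pred=N actual=T -> ctr[0]=2
Ev 8: PC=6 idx=0 pred=T actual=T -> ctr[0]=3
Ev 9: PC=6 idx=0 pred=T actual=T -> ctr[0]=3
Ev 10: PC=1 idx=1 pred=N actual=T -> ctr[1]=2
Ev 11: PC=1 idx=1 pred=T actual=T -> ctr[1]=3
Ev 12: PC=1 idx=1 pred=T actual=T -> ctr[1]=3

Answer: 3 3 0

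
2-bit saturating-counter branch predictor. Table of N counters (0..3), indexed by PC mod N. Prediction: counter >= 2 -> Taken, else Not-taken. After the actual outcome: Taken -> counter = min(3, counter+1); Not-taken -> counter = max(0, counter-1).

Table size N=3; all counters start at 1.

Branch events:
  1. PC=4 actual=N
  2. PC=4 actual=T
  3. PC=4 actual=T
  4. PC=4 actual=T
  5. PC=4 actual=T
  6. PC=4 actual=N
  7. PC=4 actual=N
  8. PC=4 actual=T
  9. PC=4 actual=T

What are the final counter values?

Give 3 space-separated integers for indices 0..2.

Answer: 1 3 1

Derivation:
Ev 1: PC=4 idx=1 pred=N actual=N -> ctr[1]=0
Ev 2: PC=4 idx=1 pred=N actual=T -> ctr[1]=1
Ev 3: PC=4 idx=1 pred=N actual=T -> ctr[1]=2
Ev 4: PC=4 idx=1 pred=T actual=T -> ctr[1]=3
Ev 5: PC=4 idx=1 pred=T actual=T -> ctr[1]=3
Ev 6: PC=4 idx=1 pred=T actual=N -> ctr[1]=2
Ev 7: PC=4 idx=1 pred=T actual=N -> ctr[1]=1
Ev 8: PC=4 idx=1 pred=N actual=T -> ctr[1]=2
Ev 9: PC=4 idx=1 pred=T actual=T -> ctr[1]=3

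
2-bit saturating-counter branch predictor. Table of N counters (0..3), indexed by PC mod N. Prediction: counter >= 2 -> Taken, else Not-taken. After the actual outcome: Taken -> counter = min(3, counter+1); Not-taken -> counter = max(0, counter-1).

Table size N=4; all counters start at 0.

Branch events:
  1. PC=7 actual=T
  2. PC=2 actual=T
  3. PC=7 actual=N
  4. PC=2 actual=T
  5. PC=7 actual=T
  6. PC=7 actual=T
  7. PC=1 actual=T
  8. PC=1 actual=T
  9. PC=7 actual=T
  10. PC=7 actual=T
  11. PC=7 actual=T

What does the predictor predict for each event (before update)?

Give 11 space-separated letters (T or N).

Answer: N N N N N N N N T T T

Derivation:
Ev 1: PC=7 idx=3 pred=N actual=T -> ctr[3]=1
Ev 2: PC=2 idx=2 pred=N actual=T -> ctr[2]=1
Ev 3: PC=7 idx=3 pred=N actual=N -> ctr[3]=0
Ev 4: PC=2 idx=2 pred=N actual=T -> ctr[2]=2
Ev 5: PC=7 idx=3 pred=N actual=T -> ctr[3]=1
Ev 6: PC=7 idx=3 pred=N actual=T -> ctr[3]=2
Ev 7: PC=1 idx=1 pred=N actual=T -> ctr[1]=1
Ev 8: PC=1 idx=1 pred=N actual=T -> ctr[1]=2
Ev 9: PC=7 idx=3 pred=T actual=T -> ctr[3]=3
Ev 10: PC=7 idx=3 pred=T actual=T -> ctr[3]=3
Ev 11: PC=7 idx=3 pred=T actual=T -> ctr[3]=3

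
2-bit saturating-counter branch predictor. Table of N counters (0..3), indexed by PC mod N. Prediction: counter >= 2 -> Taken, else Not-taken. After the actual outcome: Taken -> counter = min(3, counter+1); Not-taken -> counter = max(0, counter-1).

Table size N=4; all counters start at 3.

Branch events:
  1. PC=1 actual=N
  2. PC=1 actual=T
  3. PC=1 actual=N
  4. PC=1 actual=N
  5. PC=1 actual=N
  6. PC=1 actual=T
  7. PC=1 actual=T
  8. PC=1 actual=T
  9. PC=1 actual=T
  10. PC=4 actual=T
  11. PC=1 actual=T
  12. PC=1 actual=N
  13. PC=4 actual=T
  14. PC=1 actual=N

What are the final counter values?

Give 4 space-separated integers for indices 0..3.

Answer: 3 1 3 3

Derivation:
Ev 1: PC=1 idx=1 pred=T actual=N -> ctr[1]=2
Ev 2: PC=1 idx=1 pred=T actual=T -> ctr[1]=3
Ev 3: PC=1 idx=1 pred=T actual=N -> ctr[1]=2
Ev 4: PC=1 idx=1 pred=T actual=N -> ctr[1]=1
Ev 5: PC=1 idx=1 pred=N actual=N -> ctr[1]=0
Ev 6: PC=1 idx=1 pred=N actual=T -> ctr[1]=1
Ev 7: PC=1 idx=1 pred=N actual=T -> ctr[1]=2
Ev 8: PC=1 idx=1 pred=T actual=T -> ctr[1]=3
Ev 9: PC=1 idx=1 pred=T actual=T -> ctr[1]=3
Ev 10: PC=4 idx=0 pred=T actual=T -> ctr[0]=3
Ev 11: PC=1 idx=1 pred=T actual=T -> ctr[1]=3
Ev 12: PC=1 idx=1 pred=T actual=N -> ctr[1]=2
Ev 13: PC=4 idx=0 pred=T actual=T -> ctr[0]=3
Ev 14: PC=1 idx=1 pred=T actual=N -> ctr[1]=1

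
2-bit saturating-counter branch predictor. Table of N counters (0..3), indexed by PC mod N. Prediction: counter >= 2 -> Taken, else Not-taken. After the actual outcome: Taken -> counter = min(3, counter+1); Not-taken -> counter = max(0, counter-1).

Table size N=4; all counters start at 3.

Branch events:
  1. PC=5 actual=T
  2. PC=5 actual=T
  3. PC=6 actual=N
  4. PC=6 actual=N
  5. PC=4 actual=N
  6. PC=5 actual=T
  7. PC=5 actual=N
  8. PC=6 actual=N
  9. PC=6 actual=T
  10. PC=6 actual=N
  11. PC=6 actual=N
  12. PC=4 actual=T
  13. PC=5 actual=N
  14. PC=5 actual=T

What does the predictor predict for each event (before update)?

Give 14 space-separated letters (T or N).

Answer: T T T T T T T N N N N T T N

Derivation:
Ev 1: PC=5 idx=1 pred=T actual=T -> ctr[1]=3
Ev 2: PC=5 idx=1 pred=T actual=T -> ctr[1]=3
Ev 3: PC=6 idx=2 pred=T actual=N -> ctr[2]=2
Ev 4: PC=6 idx=2 pred=T actual=N -> ctr[2]=1
Ev 5: PC=4 idx=0 pred=T actual=N -> ctr[0]=2
Ev 6: PC=5 idx=1 pred=T actual=T -> ctr[1]=3
Ev 7: PC=5 idx=1 pred=T actual=N -> ctr[1]=2
Ev 8: PC=6 idx=2 pred=N actual=N -> ctr[2]=0
Ev 9: PC=6 idx=2 pred=N actual=T -> ctr[2]=1
Ev 10: PC=6 idx=2 pred=N actual=N -> ctr[2]=0
Ev 11: PC=6 idx=2 pred=N actual=N -> ctr[2]=0
Ev 12: PC=4 idx=0 pred=T actual=T -> ctr[0]=3
Ev 13: PC=5 idx=1 pred=T actual=N -> ctr[1]=1
Ev 14: PC=5 idx=1 pred=N actual=T -> ctr[1]=2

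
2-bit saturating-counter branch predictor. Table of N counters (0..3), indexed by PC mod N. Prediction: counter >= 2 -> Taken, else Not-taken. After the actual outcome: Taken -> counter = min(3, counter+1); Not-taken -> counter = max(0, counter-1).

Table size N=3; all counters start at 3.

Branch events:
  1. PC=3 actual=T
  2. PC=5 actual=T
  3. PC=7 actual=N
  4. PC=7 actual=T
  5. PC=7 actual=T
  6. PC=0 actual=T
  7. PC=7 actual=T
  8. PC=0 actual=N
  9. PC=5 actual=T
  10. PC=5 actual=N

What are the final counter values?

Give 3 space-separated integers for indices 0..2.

Answer: 2 3 2

Derivation:
Ev 1: PC=3 idx=0 pred=T actual=T -> ctr[0]=3
Ev 2: PC=5 idx=2 pred=T actual=T -> ctr[2]=3
Ev 3: PC=7 idx=1 pred=T actual=N -> ctr[1]=2
Ev 4: PC=7 idx=1 pred=T actual=T -> ctr[1]=3
Ev 5: PC=7 idx=1 pred=T actual=T -> ctr[1]=3
Ev 6: PC=0 idx=0 pred=T actual=T -> ctr[0]=3
Ev 7: PC=7 idx=1 pred=T actual=T -> ctr[1]=3
Ev 8: PC=0 idx=0 pred=T actual=N -> ctr[0]=2
Ev 9: PC=5 idx=2 pred=T actual=T -> ctr[2]=3
Ev 10: PC=5 idx=2 pred=T actual=N -> ctr[2]=2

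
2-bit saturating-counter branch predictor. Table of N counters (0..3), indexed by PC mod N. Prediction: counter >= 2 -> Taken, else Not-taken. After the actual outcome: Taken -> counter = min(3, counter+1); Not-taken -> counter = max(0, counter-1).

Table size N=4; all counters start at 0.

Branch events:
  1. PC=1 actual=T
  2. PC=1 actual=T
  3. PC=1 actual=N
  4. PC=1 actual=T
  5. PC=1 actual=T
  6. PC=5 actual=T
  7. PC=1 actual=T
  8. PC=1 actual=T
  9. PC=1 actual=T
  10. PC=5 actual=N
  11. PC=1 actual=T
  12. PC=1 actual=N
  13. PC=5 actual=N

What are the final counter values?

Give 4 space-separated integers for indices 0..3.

Ev 1: PC=1 idx=1 pred=N actual=T -> ctr[1]=1
Ev 2: PC=1 idx=1 pred=N actual=T -> ctr[1]=2
Ev 3: PC=1 idx=1 pred=T actual=N -> ctr[1]=1
Ev 4: PC=1 idx=1 pred=N actual=T -> ctr[1]=2
Ev 5: PC=1 idx=1 pred=T actual=T -> ctr[1]=3
Ev 6: PC=5 idx=1 pred=T actual=T -> ctr[1]=3
Ev 7: PC=1 idx=1 pred=T actual=T -> ctr[1]=3
Ev 8: PC=1 idx=1 pred=T actual=T -> ctr[1]=3
Ev 9: PC=1 idx=1 pred=T actual=T -> ctr[1]=3
Ev 10: PC=5 idx=1 pred=T actual=N -> ctr[1]=2
Ev 11: PC=1 idx=1 pred=T actual=T -> ctr[1]=3
Ev 12: PC=1 idx=1 pred=T actual=N -> ctr[1]=2
Ev 13: PC=5 idx=1 pred=T actual=N -> ctr[1]=1

Answer: 0 1 0 0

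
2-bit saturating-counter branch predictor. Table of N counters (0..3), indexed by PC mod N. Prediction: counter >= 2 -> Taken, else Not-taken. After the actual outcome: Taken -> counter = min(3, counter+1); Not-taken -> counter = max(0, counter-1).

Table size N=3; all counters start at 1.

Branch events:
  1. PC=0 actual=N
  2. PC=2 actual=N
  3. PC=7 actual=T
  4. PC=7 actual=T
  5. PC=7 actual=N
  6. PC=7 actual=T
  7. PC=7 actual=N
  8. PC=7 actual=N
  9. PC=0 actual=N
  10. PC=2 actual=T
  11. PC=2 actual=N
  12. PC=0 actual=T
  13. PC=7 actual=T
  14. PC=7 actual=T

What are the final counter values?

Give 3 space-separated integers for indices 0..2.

Answer: 1 3 0

Derivation:
Ev 1: PC=0 idx=0 pred=N actual=N -> ctr[0]=0
Ev 2: PC=2 idx=2 pred=N actual=N -> ctr[2]=0
Ev 3: PC=7 idx=1 pred=N actual=T -> ctr[1]=2
Ev 4: PC=7 idx=1 pred=T actual=T -> ctr[1]=3
Ev 5: PC=7 idx=1 pred=T actual=N -> ctr[1]=2
Ev 6: PC=7 idx=1 pred=T actual=T -> ctr[1]=3
Ev 7: PC=7 idx=1 pred=T actual=N -> ctr[1]=2
Ev 8: PC=7 idx=1 pred=T actual=N -> ctr[1]=1
Ev 9: PC=0 idx=0 pred=N actual=N -> ctr[0]=0
Ev 10: PC=2 idx=2 pred=N actual=T -> ctr[2]=1
Ev 11: PC=2 idx=2 pred=N actual=N -> ctr[2]=0
Ev 12: PC=0 idx=0 pred=N actual=T -> ctr[0]=1
Ev 13: PC=7 idx=1 pred=N actual=T -> ctr[1]=2
Ev 14: PC=7 idx=1 pred=T actual=T -> ctr[1]=3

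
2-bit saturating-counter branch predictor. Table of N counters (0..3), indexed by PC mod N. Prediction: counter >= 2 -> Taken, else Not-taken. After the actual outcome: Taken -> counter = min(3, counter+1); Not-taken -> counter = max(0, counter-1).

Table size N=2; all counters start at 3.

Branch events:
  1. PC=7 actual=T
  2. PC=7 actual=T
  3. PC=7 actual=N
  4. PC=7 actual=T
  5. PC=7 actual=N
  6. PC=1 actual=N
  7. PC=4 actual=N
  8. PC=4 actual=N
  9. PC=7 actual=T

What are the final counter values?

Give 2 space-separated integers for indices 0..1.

Ev 1: PC=7 idx=1 pred=T actual=T -> ctr[1]=3
Ev 2: PC=7 idx=1 pred=T actual=T -> ctr[1]=3
Ev 3: PC=7 idx=1 pred=T actual=N -> ctr[1]=2
Ev 4: PC=7 idx=1 pred=T actual=T -> ctr[1]=3
Ev 5: PC=7 idx=1 pred=T actual=N -> ctr[1]=2
Ev 6: PC=1 idx=1 pred=T actual=N -> ctr[1]=1
Ev 7: PC=4 idx=0 pred=T actual=N -> ctr[0]=2
Ev 8: PC=4 idx=0 pred=T actual=N -> ctr[0]=1
Ev 9: PC=7 idx=1 pred=N actual=T -> ctr[1]=2

Answer: 1 2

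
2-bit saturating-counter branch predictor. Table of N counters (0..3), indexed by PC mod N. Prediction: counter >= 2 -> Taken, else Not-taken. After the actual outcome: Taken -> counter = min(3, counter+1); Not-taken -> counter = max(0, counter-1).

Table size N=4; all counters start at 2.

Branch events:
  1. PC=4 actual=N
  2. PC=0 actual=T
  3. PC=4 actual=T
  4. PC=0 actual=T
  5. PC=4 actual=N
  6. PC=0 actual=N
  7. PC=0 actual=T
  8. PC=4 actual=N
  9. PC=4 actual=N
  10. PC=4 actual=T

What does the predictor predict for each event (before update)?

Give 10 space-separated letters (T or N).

Answer: T N T T T T N T N N

Derivation:
Ev 1: PC=4 idx=0 pred=T actual=N -> ctr[0]=1
Ev 2: PC=0 idx=0 pred=N actual=T -> ctr[0]=2
Ev 3: PC=4 idx=0 pred=T actual=T -> ctr[0]=3
Ev 4: PC=0 idx=0 pred=T actual=T -> ctr[0]=3
Ev 5: PC=4 idx=0 pred=T actual=N -> ctr[0]=2
Ev 6: PC=0 idx=0 pred=T actual=N -> ctr[0]=1
Ev 7: PC=0 idx=0 pred=N actual=T -> ctr[0]=2
Ev 8: PC=4 idx=0 pred=T actual=N -> ctr[0]=1
Ev 9: PC=4 idx=0 pred=N actual=N -> ctr[0]=0
Ev 10: PC=4 idx=0 pred=N actual=T -> ctr[0]=1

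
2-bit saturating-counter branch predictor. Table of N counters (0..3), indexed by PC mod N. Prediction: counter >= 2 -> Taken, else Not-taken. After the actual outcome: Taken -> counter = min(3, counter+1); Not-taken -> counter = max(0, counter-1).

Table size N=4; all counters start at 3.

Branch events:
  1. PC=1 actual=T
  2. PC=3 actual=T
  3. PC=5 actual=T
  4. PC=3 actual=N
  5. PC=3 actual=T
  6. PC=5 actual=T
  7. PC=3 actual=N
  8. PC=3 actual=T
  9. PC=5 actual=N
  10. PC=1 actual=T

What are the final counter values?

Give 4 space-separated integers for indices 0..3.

Answer: 3 3 3 3

Derivation:
Ev 1: PC=1 idx=1 pred=T actual=T -> ctr[1]=3
Ev 2: PC=3 idx=3 pred=T actual=T -> ctr[3]=3
Ev 3: PC=5 idx=1 pred=T actual=T -> ctr[1]=3
Ev 4: PC=3 idx=3 pred=T actual=N -> ctr[3]=2
Ev 5: PC=3 idx=3 pred=T actual=T -> ctr[3]=3
Ev 6: PC=5 idx=1 pred=T actual=T -> ctr[1]=3
Ev 7: PC=3 idx=3 pred=T actual=N -> ctr[3]=2
Ev 8: PC=3 idx=3 pred=T actual=T -> ctr[3]=3
Ev 9: PC=5 idx=1 pred=T actual=N -> ctr[1]=2
Ev 10: PC=1 idx=1 pred=T actual=T -> ctr[1]=3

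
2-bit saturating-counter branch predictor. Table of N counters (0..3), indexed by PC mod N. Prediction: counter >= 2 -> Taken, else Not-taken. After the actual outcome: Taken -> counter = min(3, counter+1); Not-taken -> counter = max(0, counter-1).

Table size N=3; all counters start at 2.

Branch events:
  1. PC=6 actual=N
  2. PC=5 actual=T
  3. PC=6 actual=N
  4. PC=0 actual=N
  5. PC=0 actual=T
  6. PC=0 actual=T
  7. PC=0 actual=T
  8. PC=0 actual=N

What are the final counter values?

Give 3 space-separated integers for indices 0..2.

Answer: 2 2 3

Derivation:
Ev 1: PC=6 idx=0 pred=T actual=N -> ctr[0]=1
Ev 2: PC=5 idx=2 pred=T actual=T -> ctr[2]=3
Ev 3: PC=6 idx=0 pred=N actual=N -> ctr[0]=0
Ev 4: PC=0 idx=0 pred=N actual=N -> ctr[0]=0
Ev 5: PC=0 idx=0 pred=N actual=T -> ctr[0]=1
Ev 6: PC=0 idx=0 pred=N actual=T -> ctr[0]=2
Ev 7: PC=0 idx=0 pred=T actual=T -> ctr[0]=3
Ev 8: PC=0 idx=0 pred=T actual=N -> ctr[0]=2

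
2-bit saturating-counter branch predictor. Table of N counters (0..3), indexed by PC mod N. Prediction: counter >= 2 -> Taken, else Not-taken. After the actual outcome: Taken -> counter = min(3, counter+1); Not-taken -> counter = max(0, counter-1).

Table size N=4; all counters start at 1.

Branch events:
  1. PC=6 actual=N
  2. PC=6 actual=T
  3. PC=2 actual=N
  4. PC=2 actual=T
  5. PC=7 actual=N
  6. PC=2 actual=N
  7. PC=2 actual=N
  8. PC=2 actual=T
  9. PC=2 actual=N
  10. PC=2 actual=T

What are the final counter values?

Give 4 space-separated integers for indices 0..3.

Answer: 1 1 1 0

Derivation:
Ev 1: PC=6 idx=2 pred=N actual=N -> ctr[2]=0
Ev 2: PC=6 idx=2 pred=N actual=T -> ctr[2]=1
Ev 3: PC=2 idx=2 pred=N actual=N -> ctr[2]=0
Ev 4: PC=2 idx=2 pred=N actual=T -> ctr[2]=1
Ev 5: PC=7 idx=3 pred=N actual=N -> ctr[3]=0
Ev 6: PC=2 idx=2 pred=N actual=N -> ctr[2]=0
Ev 7: PC=2 idx=2 pred=N actual=N -> ctr[2]=0
Ev 8: PC=2 idx=2 pred=N actual=T -> ctr[2]=1
Ev 9: PC=2 idx=2 pred=N actual=N -> ctr[2]=0
Ev 10: PC=2 idx=2 pred=N actual=T -> ctr[2]=1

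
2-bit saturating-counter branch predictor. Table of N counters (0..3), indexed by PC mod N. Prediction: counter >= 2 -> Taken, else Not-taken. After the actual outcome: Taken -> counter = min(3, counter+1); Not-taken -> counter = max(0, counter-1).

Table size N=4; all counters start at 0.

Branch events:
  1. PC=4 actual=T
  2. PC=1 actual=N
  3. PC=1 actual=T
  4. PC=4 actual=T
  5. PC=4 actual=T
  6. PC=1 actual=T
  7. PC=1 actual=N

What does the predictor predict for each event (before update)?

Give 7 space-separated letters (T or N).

Answer: N N N N T N T

Derivation:
Ev 1: PC=4 idx=0 pred=N actual=T -> ctr[0]=1
Ev 2: PC=1 idx=1 pred=N actual=N -> ctr[1]=0
Ev 3: PC=1 idx=1 pred=N actual=T -> ctr[1]=1
Ev 4: PC=4 idx=0 pred=N actual=T -> ctr[0]=2
Ev 5: PC=4 idx=0 pred=T actual=T -> ctr[0]=3
Ev 6: PC=1 idx=1 pred=N actual=T -> ctr[1]=2
Ev 7: PC=1 idx=1 pred=T actual=N -> ctr[1]=1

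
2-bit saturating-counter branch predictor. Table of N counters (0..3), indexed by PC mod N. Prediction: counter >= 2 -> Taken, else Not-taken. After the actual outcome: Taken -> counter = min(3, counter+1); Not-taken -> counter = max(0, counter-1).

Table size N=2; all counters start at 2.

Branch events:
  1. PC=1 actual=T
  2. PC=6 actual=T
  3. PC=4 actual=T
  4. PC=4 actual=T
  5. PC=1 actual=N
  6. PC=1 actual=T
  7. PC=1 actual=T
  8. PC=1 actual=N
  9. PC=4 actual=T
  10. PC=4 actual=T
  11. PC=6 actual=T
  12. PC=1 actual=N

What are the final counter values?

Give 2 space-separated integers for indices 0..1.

Answer: 3 1

Derivation:
Ev 1: PC=1 idx=1 pred=T actual=T -> ctr[1]=3
Ev 2: PC=6 idx=0 pred=T actual=T -> ctr[0]=3
Ev 3: PC=4 idx=0 pred=T actual=T -> ctr[0]=3
Ev 4: PC=4 idx=0 pred=T actual=T -> ctr[0]=3
Ev 5: PC=1 idx=1 pred=T actual=N -> ctr[1]=2
Ev 6: PC=1 idx=1 pred=T actual=T -> ctr[1]=3
Ev 7: PC=1 idx=1 pred=T actual=T -> ctr[1]=3
Ev 8: PC=1 idx=1 pred=T actual=N -> ctr[1]=2
Ev 9: PC=4 idx=0 pred=T actual=T -> ctr[0]=3
Ev 10: PC=4 idx=0 pred=T actual=T -> ctr[0]=3
Ev 11: PC=6 idx=0 pred=T actual=T -> ctr[0]=3
Ev 12: PC=1 idx=1 pred=T actual=N -> ctr[1]=1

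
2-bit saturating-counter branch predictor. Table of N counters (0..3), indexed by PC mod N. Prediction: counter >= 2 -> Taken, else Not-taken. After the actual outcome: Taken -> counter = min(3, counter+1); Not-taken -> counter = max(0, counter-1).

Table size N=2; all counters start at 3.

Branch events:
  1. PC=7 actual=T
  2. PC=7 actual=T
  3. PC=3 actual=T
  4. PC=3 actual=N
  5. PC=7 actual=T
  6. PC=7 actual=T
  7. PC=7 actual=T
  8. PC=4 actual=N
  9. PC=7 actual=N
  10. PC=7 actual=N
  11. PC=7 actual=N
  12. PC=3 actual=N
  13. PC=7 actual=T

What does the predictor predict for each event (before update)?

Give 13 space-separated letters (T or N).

Answer: T T T T T T T T T T N N N

Derivation:
Ev 1: PC=7 idx=1 pred=T actual=T -> ctr[1]=3
Ev 2: PC=7 idx=1 pred=T actual=T -> ctr[1]=3
Ev 3: PC=3 idx=1 pred=T actual=T -> ctr[1]=3
Ev 4: PC=3 idx=1 pred=T actual=N -> ctr[1]=2
Ev 5: PC=7 idx=1 pred=T actual=T -> ctr[1]=3
Ev 6: PC=7 idx=1 pred=T actual=T -> ctr[1]=3
Ev 7: PC=7 idx=1 pred=T actual=T -> ctr[1]=3
Ev 8: PC=4 idx=0 pred=T actual=N -> ctr[0]=2
Ev 9: PC=7 idx=1 pred=T actual=N -> ctr[1]=2
Ev 10: PC=7 idx=1 pred=T actual=N -> ctr[1]=1
Ev 11: PC=7 idx=1 pred=N actual=N -> ctr[1]=0
Ev 12: PC=3 idx=1 pred=N actual=N -> ctr[1]=0
Ev 13: PC=7 idx=1 pred=N actual=T -> ctr[1]=1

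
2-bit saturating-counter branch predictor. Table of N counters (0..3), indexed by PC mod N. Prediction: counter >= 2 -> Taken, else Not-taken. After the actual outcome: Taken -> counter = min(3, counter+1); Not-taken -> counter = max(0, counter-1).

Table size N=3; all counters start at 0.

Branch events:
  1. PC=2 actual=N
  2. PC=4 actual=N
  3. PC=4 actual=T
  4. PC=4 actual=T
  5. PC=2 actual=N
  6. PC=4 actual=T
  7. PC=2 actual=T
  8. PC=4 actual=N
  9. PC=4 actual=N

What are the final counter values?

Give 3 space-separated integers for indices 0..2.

Ev 1: PC=2 idx=2 pred=N actual=N -> ctr[2]=0
Ev 2: PC=4 idx=1 pred=N actual=N -> ctr[1]=0
Ev 3: PC=4 idx=1 pred=N actual=T -> ctr[1]=1
Ev 4: PC=4 idx=1 pred=N actual=T -> ctr[1]=2
Ev 5: PC=2 idx=2 pred=N actual=N -> ctr[2]=0
Ev 6: PC=4 idx=1 pred=T actual=T -> ctr[1]=3
Ev 7: PC=2 idx=2 pred=N actual=T -> ctr[2]=1
Ev 8: PC=4 idx=1 pred=T actual=N -> ctr[1]=2
Ev 9: PC=4 idx=1 pred=T actual=N -> ctr[1]=1

Answer: 0 1 1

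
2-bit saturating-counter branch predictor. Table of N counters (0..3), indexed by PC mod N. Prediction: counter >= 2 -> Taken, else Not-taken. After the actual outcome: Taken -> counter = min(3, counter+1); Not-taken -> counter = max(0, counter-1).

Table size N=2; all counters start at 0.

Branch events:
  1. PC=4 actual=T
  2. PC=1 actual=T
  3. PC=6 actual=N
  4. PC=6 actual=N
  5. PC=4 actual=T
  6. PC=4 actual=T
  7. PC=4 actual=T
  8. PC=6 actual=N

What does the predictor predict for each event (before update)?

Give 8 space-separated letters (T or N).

Ev 1: PC=4 idx=0 pred=N actual=T -> ctr[0]=1
Ev 2: PC=1 idx=1 pred=N actual=T -> ctr[1]=1
Ev 3: PC=6 idx=0 pred=N actual=N -> ctr[0]=0
Ev 4: PC=6 idx=0 pred=N actual=N -> ctr[0]=0
Ev 5: PC=4 idx=0 pred=N actual=T -> ctr[0]=1
Ev 6: PC=4 idx=0 pred=N actual=T -> ctr[0]=2
Ev 7: PC=4 idx=0 pred=T actual=T -> ctr[0]=3
Ev 8: PC=6 idx=0 pred=T actual=N -> ctr[0]=2

Answer: N N N N N N T T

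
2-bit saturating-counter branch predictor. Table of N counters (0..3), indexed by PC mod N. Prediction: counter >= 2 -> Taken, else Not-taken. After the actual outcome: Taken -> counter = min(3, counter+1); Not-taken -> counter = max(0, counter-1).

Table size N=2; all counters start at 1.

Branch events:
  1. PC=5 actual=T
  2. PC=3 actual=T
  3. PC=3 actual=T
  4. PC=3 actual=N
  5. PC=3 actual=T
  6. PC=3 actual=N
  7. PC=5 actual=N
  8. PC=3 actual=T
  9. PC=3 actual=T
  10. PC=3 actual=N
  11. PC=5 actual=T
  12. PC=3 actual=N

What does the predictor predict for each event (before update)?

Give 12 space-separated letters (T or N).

Ev 1: PC=5 idx=1 pred=N actual=T -> ctr[1]=2
Ev 2: PC=3 idx=1 pred=T actual=T -> ctr[1]=3
Ev 3: PC=3 idx=1 pred=T actual=T -> ctr[1]=3
Ev 4: PC=3 idx=1 pred=T actual=N -> ctr[1]=2
Ev 5: PC=3 idx=1 pred=T actual=T -> ctr[1]=3
Ev 6: PC=3 idx=1 pred=T actual=N -> ctr[1]=2
Ev 7: PC=5 idx=1 pred=T actual=N -> ctr[1]=1
Ev 8: PC=3 idx=1 pred=N actual=T -> ctr[1]=2
Ev 9: PC=3 idx=1 pred=T actual=T -> ctr[1]=3
Ev 10: PC=3 idx=1 pred=T actual=N -> ctr[1]=2
Ev 11: PC=5 idx=1 pred=T actual=T -> ctr[1]=3
Ev 12: PC=3 idx=1 pred=T actual=N -> ctr[1]=2

Answer: N T T T T T T N T T T T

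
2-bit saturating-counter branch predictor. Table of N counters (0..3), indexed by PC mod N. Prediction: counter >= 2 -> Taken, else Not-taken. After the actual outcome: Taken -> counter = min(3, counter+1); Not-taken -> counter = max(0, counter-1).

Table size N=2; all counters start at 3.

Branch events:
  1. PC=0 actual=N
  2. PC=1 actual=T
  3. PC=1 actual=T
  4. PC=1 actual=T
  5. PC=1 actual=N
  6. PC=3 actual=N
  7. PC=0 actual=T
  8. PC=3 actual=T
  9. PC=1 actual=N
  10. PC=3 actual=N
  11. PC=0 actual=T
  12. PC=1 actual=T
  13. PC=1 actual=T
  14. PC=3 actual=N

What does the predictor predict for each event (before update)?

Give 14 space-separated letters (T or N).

Ev 1: PC=0 idx=0 pred=T actual=N -> ctr[0]=2
Ev 2: PC=1 idx=1 pred=T actual=T -> ctr[1]=3
Ev 3: PC=1 idx=1 pred=T actual=T -> ctr[1]=3
Ev 4: PC=1 idx=1 pred=T actual=T -> ctr[1]=3
Ev 5: PC=1 idx=1 pred=T actual=N -> ctr[1]=2
Ev 6: PC=3 idx=1 pred=T actual=N -> ctr[1]=1
Ev 7: PC=0 idx=0 pred=T actual=T -> ctr[0]=3
Ev 8: PC=3 idx=1 pred=N actual=T -> ctr[1]=2
Ev 9: PC=1 idx=1 pred=T actual=N -> ctr[1]=1
Ev 10: PC=3 idx=1 pred=N actual=N -> ctr[1]=0
Ev 11: PC=0 idx=0 pred=T actual=T -> ctr[0]=3
Ev 12: PC=1 idx=1 pred=N actual=T -> ctr[1]=1
Ev 13: PC=1 idx=1 pred=N actual=T -> ctr[1]=2
Ev 14: PC=3 idx=1 pred=T actual=N -> ctr[1]=1

Answer: T T T T T T T N T N T N N T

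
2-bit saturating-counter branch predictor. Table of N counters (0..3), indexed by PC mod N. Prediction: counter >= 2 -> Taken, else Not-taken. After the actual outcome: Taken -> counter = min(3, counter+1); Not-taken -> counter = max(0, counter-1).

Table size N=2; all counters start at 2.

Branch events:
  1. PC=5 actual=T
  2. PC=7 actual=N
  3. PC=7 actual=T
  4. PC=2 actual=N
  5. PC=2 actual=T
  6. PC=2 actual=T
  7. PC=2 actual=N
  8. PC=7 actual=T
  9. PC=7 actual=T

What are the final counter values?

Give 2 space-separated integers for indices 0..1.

Answer: 2 3

Derivation:
Ev 1: PC=5 idx=1 pred=T actual=T -> ctr[1]=3
Ev 2: PC=7 idx=1 pred=T actual=N -> ctr[1]=2
Ev 3: PC=7 idx=1 pred=T actual=T -> ctr[1]=3
Ev 4: PC=2 idx=0 pred=T actual=N -> ctr[0]=1
Ev 5: PC=2 idx=0 pred=N actual=T -> ctr[0]=2
Ev 6: PC=2 idx=0 pred=T actual=T -> ctr[0]=3
Ev 7: PC=2 idx=0 pred=T actual=N -> ctr[0]=2
Ev 8: PC=7 idx=1 pred=T actual=T -> ctr[1]=3
Ev 9: PC=7 idx=1 pred=T actual=T -> ctr[1]=3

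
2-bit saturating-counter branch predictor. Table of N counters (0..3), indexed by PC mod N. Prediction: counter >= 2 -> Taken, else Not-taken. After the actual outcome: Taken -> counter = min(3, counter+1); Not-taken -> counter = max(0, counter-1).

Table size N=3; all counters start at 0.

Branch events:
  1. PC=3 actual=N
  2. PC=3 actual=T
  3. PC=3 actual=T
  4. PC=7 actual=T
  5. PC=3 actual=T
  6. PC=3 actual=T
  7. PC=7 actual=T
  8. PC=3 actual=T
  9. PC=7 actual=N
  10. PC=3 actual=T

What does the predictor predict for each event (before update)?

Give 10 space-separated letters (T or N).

Ev 1: PC=3 idx=0 pred=N actual=N -> ctr[0]=0
Ev 2: PC=3 idx=0 pred=N actual=T -> ctr[0]=1
Ev 3: PC=3 idx=0 pred=N actual=T -> ctr[0]=2
Ev 4: PC=7 idx=1 pred=N actual=T -> ctr[1]=1
Ev 5: PC=3 idx=0 pred=T actual=T -> ctr[0]=3
Ev 6: PC=3 idx=0 pred=T actual=T -> ctr[0]=3
Ev 7: PC=7 idx=1 pred=N actual=T -> ctr[1]=2
Ev 8: PC=3 idx=0 pred=T actual=T -> ctr[0]=3
Ev 9: PC=7 idx=1 pred=T actual=N -> ctr[1]=1
Ev 10: PC=3 idx=0 pred=T actual=T -> ctr[0]=3

Answer: N N N N T T N T T T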